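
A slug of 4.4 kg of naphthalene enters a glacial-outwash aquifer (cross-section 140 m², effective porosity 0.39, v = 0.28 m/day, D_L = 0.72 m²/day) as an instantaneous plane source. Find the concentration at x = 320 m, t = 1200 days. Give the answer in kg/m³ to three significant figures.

For an instantaneous plane source, C(x,t) = M/(n_e·A·√(4πDt)) · exp(−(x−vt)²/(4Dt)), with n_e·A the pore (flow) area.
Plume center vt = 0.28 × 1200 = 336 m, so the well at 320 m is 16 m upgradient of the peak.
√(4πDt) = 104.2 m, giving peak height M/(n_e·A·√(4πDt)) = 4.4/(0.39 × 140 × 104.2) = 0.0007734 kg/m³.
(x−vt)²/(4Dt) = (-16)²/(4 × 0.72 × 1200) = 0.07407; exp(−0.07407) = 0.9286.
C = 0.0007734 × 0.9286 = 0.000718 kg/m³.

0.000718 kg/m³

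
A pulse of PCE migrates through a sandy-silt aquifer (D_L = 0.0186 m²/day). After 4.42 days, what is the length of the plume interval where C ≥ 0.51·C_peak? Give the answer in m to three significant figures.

0.941 m

The plume is Gaussian with σ = √(2Dt) = √(2 × 0.0186 × 4.42) = 0.4055 m.
C/C_peak = exp(−Δx²/(2σ²)) = 0.51 ⇒ Δx = σ·√(−2 ln 0.51) = 0.4055 × 1.160 = 0.4704 m.
Width = 2Δx = 0.941 m.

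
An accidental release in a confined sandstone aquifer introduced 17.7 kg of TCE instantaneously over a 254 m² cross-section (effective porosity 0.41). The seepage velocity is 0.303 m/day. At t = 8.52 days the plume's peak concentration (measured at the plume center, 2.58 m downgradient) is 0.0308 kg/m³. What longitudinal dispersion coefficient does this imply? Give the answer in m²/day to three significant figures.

0.284 m²/day

At the plume center C_max = M/(n_e·A·√(4πDt)), so D = M²/(4πt·(n_e·A·C_max)²).
n_e·A·C_max = 0.41 × 254 × 0.0308 = 3.208 kg/m.
D = 17.7²/(4π × 8.52 × 3.208²) = 0.284 m²/day.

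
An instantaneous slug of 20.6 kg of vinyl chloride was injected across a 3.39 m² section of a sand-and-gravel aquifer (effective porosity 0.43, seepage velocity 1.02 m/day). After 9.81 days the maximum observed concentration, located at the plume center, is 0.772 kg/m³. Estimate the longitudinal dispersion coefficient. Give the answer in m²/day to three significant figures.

At the plume center C_max = M/(n_e·A·√(4πDt)), so D = M²/(4πt·(n_e·A·C_max)²).
n_e·A·C_max = 0.43 × 3.39 × 0.772 = 1.125 kg/m.
D = 20.6²/(4π × 9.81 × 1.125²) = 2.72 m²/day.

2.72 m²/day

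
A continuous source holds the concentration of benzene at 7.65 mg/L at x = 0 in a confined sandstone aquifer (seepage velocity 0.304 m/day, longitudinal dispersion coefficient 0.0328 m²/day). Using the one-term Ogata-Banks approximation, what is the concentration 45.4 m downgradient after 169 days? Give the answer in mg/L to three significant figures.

For a continuous step input, C/C₀ ≈ ½·erfc((x−vt)/(2√(Dt))).
vt = 0.304 × 169 = 51.376 m and 2√(Dt) = 2√(0.0328 × 169) = 4.709 m.
Argument (x−vt)/(2√(Dt)) = (45.4 − 51.376)/4.709 = -1.269; ½·erfc(-1.269) = 0.9636.
C = 7.65 × 0.9636 = 7.37 mg/L.

7.37 mg/L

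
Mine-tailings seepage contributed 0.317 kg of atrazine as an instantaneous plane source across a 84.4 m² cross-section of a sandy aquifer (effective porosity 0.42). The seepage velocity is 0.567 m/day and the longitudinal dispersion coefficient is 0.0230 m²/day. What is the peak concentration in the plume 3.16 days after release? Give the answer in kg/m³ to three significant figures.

The peak of an instantaneous 1D plume sits at x = vt; there the Gaussian factor is 1 and C_max = M/(n_e·A·√(4πDt)), where n_e·A is the pore area the mass is dissolved in.
√(4πDt) = √(4π × 0.0230 × 3.16) = 0.9557 m, so C_max = 0.317/(0.42 × 84.4 × 0.9557) = 0.00936 kg/m³.

0.00936 kg/m³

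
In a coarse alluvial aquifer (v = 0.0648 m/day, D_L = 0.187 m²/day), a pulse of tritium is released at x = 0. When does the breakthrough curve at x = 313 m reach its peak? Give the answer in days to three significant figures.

4790 days

For the 1D instantaneous-source solution, setting ∂C/∂t = 0 at fixed x gives v²t² + 2Dt − x² = 0, so t = (√(D² + v²x²) − D)/v².
√(D² + v²x²) = √(0.187² + 0.0648² × 313²) = 20.28; v² = 0.00419904.
t = (20.28 − 0.187)/0.00419904 = 4790 days (vs. the pure-advection estimate x/v = 4830 d).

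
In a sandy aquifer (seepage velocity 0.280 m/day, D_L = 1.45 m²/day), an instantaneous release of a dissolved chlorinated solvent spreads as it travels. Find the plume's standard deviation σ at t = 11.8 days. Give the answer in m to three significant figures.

5.85 m

Dispersive spreading gives a Gaussian with σ² = 2Dt; advection only shifts the center.
σ = √(2 × 1.45 × 11.8) = 5.85 m.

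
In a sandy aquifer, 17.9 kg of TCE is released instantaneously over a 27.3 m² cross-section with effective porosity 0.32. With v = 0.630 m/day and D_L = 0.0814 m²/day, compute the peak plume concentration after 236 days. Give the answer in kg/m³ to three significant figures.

The peak of an instantaneous 1D plume sits at x = vt; there the Gaussian factor is 1 and C_max = M/(n_e·A·√(4πDt)), where n_e·A is the pore area the mass is dissolved in.
√(4πDt) = √(4π × 0.0814 × 236) = 15.54 m, so C_max = 17.9/(0.32 × 27.3 × 15.54) = 0.132 kg/m³.

0.132 kg/m³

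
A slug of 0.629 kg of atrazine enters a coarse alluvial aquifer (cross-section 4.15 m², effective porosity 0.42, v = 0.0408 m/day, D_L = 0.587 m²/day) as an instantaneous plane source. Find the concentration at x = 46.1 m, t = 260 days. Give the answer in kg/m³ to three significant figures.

0.00105 kg/m³

For an instantaneous plane source, C(x,t) = M/(n_e·A·√(4πDt)) · exp(−(x−vt)²/(4Dt)), with n_e·A the pore (flow) area.
Plume center vt = 0.0408 × 260 = 10.608 m, so the well at 46.1 m is 35.492 m downgradient of the peak.
√(4πDt) = 43.79 m, giving peak height M/(n_e·A·√(4πDt)) = 0.629/(0.42 × 4.15 × 43.79) = 0.008241 kg/m³.
(x−vt)²/(4Dt) = (35.492)²/(4 × 0.587 × 260) = 2.063; exp(−2.063) = 0.1271.
C = 0.008241 × 0.1271 = 0.00105 kg/m³.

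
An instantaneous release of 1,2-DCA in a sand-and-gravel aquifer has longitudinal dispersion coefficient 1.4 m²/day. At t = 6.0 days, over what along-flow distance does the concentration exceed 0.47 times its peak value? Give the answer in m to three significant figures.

10.1 m

The plume is Gaussian with σ = √(2Dt) = √(2 × 1.4 × 6.0) = 4.099 m.
C/C_peak = exp(−Δx²/(2σ²)) = 0.47 ⇒ Δx = σ·√(−2 ln 0.47) = 4.099 × 1.229 = 5.038 m.
Width = 2Δx = 10.1 m.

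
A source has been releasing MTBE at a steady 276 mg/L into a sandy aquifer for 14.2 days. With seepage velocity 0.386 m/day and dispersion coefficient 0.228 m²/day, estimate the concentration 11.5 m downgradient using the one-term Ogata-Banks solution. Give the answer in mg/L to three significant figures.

2.49 mg/L

For a continuous step input, C/C₀ ≈ ½·erfc((x−vt)/(2√(Dt))).
vt = 0.386 × 14.2 = 5.4812 m and 2√(Dt) = 2√(0.228 × 14.2) = 3.599 m.
Argument (x−vt)/(2√(Dt)) = (11.5 − 5.4812)/3.599 = 1.672; ½·erfc(1.672) = 0.009026.
C = 276 × 0.009026 = 2.49 mg/L.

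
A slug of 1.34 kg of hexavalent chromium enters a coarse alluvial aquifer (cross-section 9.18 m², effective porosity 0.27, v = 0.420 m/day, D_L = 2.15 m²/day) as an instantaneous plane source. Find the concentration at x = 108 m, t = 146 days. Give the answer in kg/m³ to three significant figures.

For an instantaneous plane source, C(x,t) = M/(n_e·A·√(4πDt)) · exp(−(x−vt)²/(4Dt)), with n_e·A the pore (flow) area.
Plume center vt = 0.420 × 146 = 61.32 m, so the well at 108 m is 46.68 m downgradient of the peak.
√(4πDt) = 62.81 m, giving peak height M/(n_e·A·√(4πDt)) = 1.34/(0.27 × 9.18 × 62.81) = 0.008607 kg/m³.
(x−vt)²/(4Dt) = (46.68)²/(4 × 2.15 × 146) = 1.735; exp(−1.735) = 0.1764.
C = 0.008607 × 0.1764 = 0.00152 kg/m³.

0.00152 kg/m³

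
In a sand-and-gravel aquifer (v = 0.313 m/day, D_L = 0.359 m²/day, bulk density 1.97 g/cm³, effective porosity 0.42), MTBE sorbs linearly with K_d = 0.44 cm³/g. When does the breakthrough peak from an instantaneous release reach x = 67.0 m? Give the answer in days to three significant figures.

Retardation factor R = 1 + ρ_b·K_d/n = 1 + 1.97 × 0.44/0.42 = 3.064.
Sorption retards both mechanisms: v_R = v/R = 0.1022 m/day, D_R = D/R = 0.1172 m²/day.
Peak time from v_R²t² + 2D_R t − x² = 0: t = (√(D_R² + v_R²x²) − D_R)/v_R².
√(D_R² + v_R²x²) = √(0.1172² + 0.1022² × 67.0²) = 6.848; v_R² = 0.01044.
t = (6.848 − 0.1172)/0.01044 = 645 days.

645 days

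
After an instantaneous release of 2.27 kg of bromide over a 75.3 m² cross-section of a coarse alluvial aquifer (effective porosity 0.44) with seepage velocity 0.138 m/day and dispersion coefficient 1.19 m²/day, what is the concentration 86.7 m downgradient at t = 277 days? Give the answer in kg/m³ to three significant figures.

For an instantaneous plane source, C(x,t) = M/(n_e·A·√(4πDt)) · exp(−(x−vt)²/(4Dt)), with n_e·A the pore (flow) area.
Plume center vt = 0.138 × 277 = 38.226 m, so the well at 86.7 m is 48.474 m downgradient of the peak.
√(4πDt) = 64.36 m, giving peak height M/(n_e·A·√(4πDt)) = 2.27/(0.44 × 75.3 × 64.36) = 0.001065 kg/m³.
(x−vt)²/(4Dt) = (48.474)²/(4 × 1.19 × 277) = 1.782; exp(−1.782) = 0.1683.
C = 0.001065 × 0.1683 = 0.000179 kg/m³.

0.000179 kg/m³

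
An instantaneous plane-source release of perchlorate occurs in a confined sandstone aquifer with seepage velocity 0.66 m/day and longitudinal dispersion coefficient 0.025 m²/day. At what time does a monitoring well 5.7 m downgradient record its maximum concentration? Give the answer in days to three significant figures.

8.58 days

For the 1D instantaneous-source solution, setting ∂C/∂t = 0 at fixed x gives v²t² + 2Dt − x² = 0, so t = (√(D² + v²x²) − D)/v².
√(D² + v²x²) = √(0.025² + 0.66² × 5.7²) = 3.762; v² = 0.4356.
t = (3.762 − 0.025)/0.4356 = 8.58 days (vs. the pure-advection estimate x/v = 8.64 d).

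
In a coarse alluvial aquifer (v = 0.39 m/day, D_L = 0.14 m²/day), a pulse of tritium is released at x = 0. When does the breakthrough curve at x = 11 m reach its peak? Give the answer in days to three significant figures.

For the 1D instantaneous-source solution, setting ∂C/∂t = 0 at fixed x gives v²t² + 2Dt − x² = 0, so t = (√(D² + v²x²) − D)/v².
√(D² + v²x²) = √(0.14² + 0.39² × 11²) = 4.292; v² = 0.1521.
t = (4.292 − 0.14)/0.1521 = 27.3 days (vs. the pure-advection estimate x/v = 28.2 d).

27.3 days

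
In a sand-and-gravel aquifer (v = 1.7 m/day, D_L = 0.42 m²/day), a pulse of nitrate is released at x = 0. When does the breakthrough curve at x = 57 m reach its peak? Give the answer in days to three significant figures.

33.4 days

For the 1D instantaneous-source solution, setting ∂C/∂t = 0 at fixed x gives v²t² + 2Dt − x² = 0, so t = (√(D² + v²x²) − D)/v².
√(D² + v²x²) = √(0.42² + 1.7² × 57²) = 96.90; v² = 2.89.
t = (96.90 − 0.42)/2.89 = 33.4 days (vs. the pure-advection estimate x/v = 33.5 d).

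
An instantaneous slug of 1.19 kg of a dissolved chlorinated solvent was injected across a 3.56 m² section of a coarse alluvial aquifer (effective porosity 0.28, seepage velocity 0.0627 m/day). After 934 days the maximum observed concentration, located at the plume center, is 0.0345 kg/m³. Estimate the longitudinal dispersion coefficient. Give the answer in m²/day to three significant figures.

At the plume center C_max = M/(n_e·A·√(4πDt)), so D = M²/(4πt·(n_e·A·C_max)²).
n_e·A·C_max = 0.28 × 3.56 × 0.0345 = 0.03439 kg/m.
D = 1.19²/(4π × 934 × 0.03439²) = 0.102 m²/day.

0.102 m²/day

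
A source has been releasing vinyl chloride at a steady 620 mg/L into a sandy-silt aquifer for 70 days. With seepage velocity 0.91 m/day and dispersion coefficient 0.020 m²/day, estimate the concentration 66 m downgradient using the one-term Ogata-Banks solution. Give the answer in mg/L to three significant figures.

52.5 mg/L

For a continuous step input, C/C₀ ≈ ½·erfc((x−vt)/(2√(Dt))).
vt = 0.91 × 70 = 63.7 m and 2√(Dt) = 2√(0.020 × 70) = 2.366 m.
Argument (x−vt)/(2√(Dt)) = (66 − 63.7)/2.366 = 0.9721; ½·erfc(0.9721) = 0.08460.
C = 620 × 0.08460 = 52.5 mg/L.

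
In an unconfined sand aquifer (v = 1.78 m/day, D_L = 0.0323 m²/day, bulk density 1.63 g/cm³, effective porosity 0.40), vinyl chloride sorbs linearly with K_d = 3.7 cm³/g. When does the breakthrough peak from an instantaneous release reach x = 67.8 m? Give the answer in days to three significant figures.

Retardation factor R = 1 + ρ_b·K_d/n = 1 + 1.63 × 3.7/0.40 = 16.08.
Sorption retards both mechanisms: v_R = v/R = 0.1107 m/day, D_R = D/R = 0.002009 m²/day.
Peak time from v_R²t² + 2D_R t − x² = 0: t = (√(D_R² + v_R²x²) − D_R)/v_R².
√(D_R² + v_R²x²) = √(0.002009² + 0.1107² × 67.8²) = 7.505; v_R² = 0.01225.
t = (7.505 − 0.002009)/0.01225 = 612 days.

612 days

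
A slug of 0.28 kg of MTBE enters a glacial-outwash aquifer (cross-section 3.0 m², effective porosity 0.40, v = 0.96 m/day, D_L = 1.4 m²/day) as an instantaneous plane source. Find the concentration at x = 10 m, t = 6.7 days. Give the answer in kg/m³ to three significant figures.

For an instantaneous plane source, C(x,t) = M/(n_e·A·√(4πDt)) · exp(−(x−vt)²/(4Dt)), with n_e·A the pore (flow) area.
Plume center vt = 0.96 × 6.7 = 6.432 m, so the well at 10 m is 3.568 m downgradient of the peak.
√(4πDt) = 10.86 m, giving peak height M/(n_e·A·√(4πDt)) = 0.28/(0.40 × 3.0 × 10.86) = 0.02149 kg/m³.
(x−vt)²/(4Dt) = (3.568)²/(4 × 1.4 × 6.7) = 0.3393; exp(−0.3393) = 0.7123.
C = 0.02149 × 0.7123 = 0.0153 kg/m³.

0.0153 kg/m³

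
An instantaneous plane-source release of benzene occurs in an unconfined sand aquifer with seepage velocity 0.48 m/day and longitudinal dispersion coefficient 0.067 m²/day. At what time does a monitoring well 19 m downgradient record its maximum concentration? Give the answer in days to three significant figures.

39.3 days

For the 1D instantaneous-source solution, setting ∂C/∂t = 0 at fixed x gives v²t² + 2Dt − x² = 0, so t = (√(D² + v²x²) − D)/v².
√(D² + v²x²) = √(0.067² + 0.48² × 19²) = 9.120; v² = 0.2304.
t = (9.120 − 0.067)/0.2304 = 39.3 days (vs. the pure-advection estimate x/v = 39.6 d).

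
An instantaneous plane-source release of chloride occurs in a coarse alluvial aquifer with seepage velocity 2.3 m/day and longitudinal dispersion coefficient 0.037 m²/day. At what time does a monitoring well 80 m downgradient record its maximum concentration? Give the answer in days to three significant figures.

For the 1D instantaneous-source solution, setting ∂C/∂t = 0 at fixed x gives v²t² + 2Dt − x² = 0, so t = (√(D² + v²x²) − D)/v².
√(D² + v²x²) = √(0.037² + 2.3² × 80²) = 184.0; v² = 5.29.
t = (184.0 − 0.037)/5.29 = 34.8 days (vs. the pure-advection estimate x/v = 34.8 d).

34.8 days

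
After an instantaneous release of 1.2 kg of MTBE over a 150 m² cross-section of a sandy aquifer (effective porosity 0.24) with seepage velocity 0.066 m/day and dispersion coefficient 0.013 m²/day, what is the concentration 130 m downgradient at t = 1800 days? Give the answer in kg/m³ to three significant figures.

For an instantaneous plane source, C(x,t) = M/(n_e·A·√(4πDt)) · exp(−(x−vt)²/(4Dt)), with n_e·A the pore (flow) area.
Plume center vt = 0.066 × 1800 = 118.8 m, so the well at 130 m is 11.2 m downgradient of the peak.
√(4πDt) = 17.15 m, giving peak height M/(n_e·A·√(4πDt)) = 1.2/(0.24 × 150 × 17.15) = 0.001944 kg/m³.
(x−vt)²/(4Dt) = (11.2)²/(4 × 0.013 × 1800) = 1.340; exp(−1.340) = 0.2618.
C = 0.001944 × 0.2618 = 0.000509 kg/m³.

0.000509 kg/m³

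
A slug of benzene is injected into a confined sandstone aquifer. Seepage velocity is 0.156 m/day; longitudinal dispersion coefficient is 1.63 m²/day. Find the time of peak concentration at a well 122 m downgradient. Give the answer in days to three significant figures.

718 days

For the 1D instantaneous-source solution, setting ∂C/∂t = 0 at fixed x gives v²t² + 2Dt − x² = 0, so t = (√(D² + v²x²) − D)/v².
√(D² + v²x²) = √(1.63² + 0.156² × 122²) = 19.10; v² = 0.024336.
t = (19.10 − 1.63)/0.024336 = 718 days (vs. the pure-advection estimate x/v = 782 d).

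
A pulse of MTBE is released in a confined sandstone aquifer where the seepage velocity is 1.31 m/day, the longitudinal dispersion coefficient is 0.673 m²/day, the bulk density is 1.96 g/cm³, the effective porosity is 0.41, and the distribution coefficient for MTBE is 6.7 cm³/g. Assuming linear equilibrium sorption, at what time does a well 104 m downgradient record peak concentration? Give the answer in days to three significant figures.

Retardation factor R = 1 + ρ_b·K_d/n = 1 + 1.96 × 6.7/0.41 = 33.03.
Sorption retards both mechanisms: v_R = v/R = 0.03966 m/day, D_R = D/R = 0.02038 m²/day.
Peak time from v_R²t² + 2D_R t − x² = 0: t = (√(D_R² + v_R²x²) − D_R)/v_R².
√(D_R² + v_R²x²) = √(0.02038² + 0.03966² × 104²) = 4.125; v_R² = 0.001573.
t = (4.125 − 0.02038)/0.001573 = 2610 days.

2610 days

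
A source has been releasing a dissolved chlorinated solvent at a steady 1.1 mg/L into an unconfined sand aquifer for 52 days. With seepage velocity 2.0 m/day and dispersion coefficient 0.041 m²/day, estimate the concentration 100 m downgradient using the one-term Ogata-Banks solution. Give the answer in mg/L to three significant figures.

For a continuous step input, C/C₀ ≈ ½·erfc((x−vt)/(2√(Dt))).
vt = 2.0 × 52 = 104 m and 2√(Dt) = 2√(0.041 × 52) = 2.920 m.
Argument (x−vt)/(2√(Dt)) = (100 − 104)/2.920 = -1.370; ½·erfc(-1.370) = 0.9737.
C = 1.1 × 0.9737 = 1.07 mg/L.

1.07 mg/L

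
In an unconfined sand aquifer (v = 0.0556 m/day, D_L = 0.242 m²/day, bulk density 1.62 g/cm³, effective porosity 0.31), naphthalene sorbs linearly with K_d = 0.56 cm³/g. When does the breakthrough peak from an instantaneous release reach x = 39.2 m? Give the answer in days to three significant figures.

2480 days

Retardation factor R = 1 + ρ_b·K_d/n = 1 + 1.62 × 0.56/0.31 = 3.926.
Sorption retards both mechanisms: v_R = v/R = 0.01416 m/day, D_R = D/R = 0.06164 m²/day.
Peak time from v_R²t² + 2D_R t − x² = 0: t = (√(D_R² + v_R²x²) − D_R)/v_R².
√(D_R² + v_R²x²) = √(0.06164² + 0.01416² × 39.2²) = 0.5585; v_R² = 0.0002005.
t = (0.5585 − 0.06164)/0.0002005 = 2480 days.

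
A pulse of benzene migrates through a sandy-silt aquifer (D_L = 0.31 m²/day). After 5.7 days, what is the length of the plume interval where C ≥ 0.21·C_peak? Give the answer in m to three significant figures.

6.64 m

The plume is Gaussian with σ = √(2Dt) = √(2 × 0.31 × 5.7) = 1.880 m.
C/C_peak = exp(−Δx²/(2σ²)) = 0.21 ⇒ Δx = σ·√(−2 ln 0.21) = 1.880 × 1.767 = 3.322 m.
Width = 2Δx = 6.64 m.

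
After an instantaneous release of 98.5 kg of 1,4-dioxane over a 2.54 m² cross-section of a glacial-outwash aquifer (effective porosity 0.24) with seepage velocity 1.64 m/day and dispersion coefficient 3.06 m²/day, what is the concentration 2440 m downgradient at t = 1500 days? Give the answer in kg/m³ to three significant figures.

0.658 kg/m³

For an instantaneous plane source, C(x,t) = M/(n_e·A·√(4πDt)) · exp(−(x−vt)²/(4Dt)), with n_e·A the pore (flow) area.
Plume center vt = 1.64 × 1500 = 2460 m, so the well at 2440 m is 20 m upgradient of the peak.
√(4πDt) = 240.2 m, giving peak height M/(n_e·A·√(4πDt)) = 98.5/(0.24 × 2.54 × 240.2) = 0.6727 kg/m³.
(x−vt)²/(4Dt) = (-20)²/(4 × 3.06 × 1500) = 0.02179; exp(−0.02179) = 0.9784.
C = 0.6727 × 0.9784 = 0.658 kg/m³.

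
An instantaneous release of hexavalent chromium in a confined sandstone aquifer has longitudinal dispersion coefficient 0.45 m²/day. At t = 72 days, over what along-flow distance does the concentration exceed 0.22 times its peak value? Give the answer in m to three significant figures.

28.0 m

The plume is Gaussian with σ = √(2Dt) = √(2 × 0.45 × 72) = 8.050 m.
C/C_peak = exp(−Δx²/(2σ²)) = 0.22 ⇒ Δx = σ·√(−2 ln 0.22) = 8.050 × 1.740 = 14.01 m.
Width = 2Δx = 28.0 m.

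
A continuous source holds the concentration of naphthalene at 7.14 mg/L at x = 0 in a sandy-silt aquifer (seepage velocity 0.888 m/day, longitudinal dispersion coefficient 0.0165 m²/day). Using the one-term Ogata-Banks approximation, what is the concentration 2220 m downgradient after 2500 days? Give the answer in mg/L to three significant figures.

3.57 mg/L

For a continuous step input, C/C₀ ≈ ½·erfc((x−vt)/(2√(Dt))).
vt = 0.888 × 2500 = 2220 m and 2√(Dt) = 2√(0.0165 × 2500) = 12.85 m.
Argument (x−vt)/(2√(Dt)) = (2220 − 2220)/12.85 = 0; ½·erfc(0) = 0.5000.
C = 7.14 × 0.5000 = 3.57 mg/L.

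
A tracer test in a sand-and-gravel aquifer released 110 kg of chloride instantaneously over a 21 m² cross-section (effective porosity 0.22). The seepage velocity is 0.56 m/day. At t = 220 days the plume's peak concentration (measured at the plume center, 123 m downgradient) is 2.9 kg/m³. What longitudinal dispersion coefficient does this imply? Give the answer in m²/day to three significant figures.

At the plume center C_max = M/(n_e·A·√(4πDt)), so D = M²/(4πt·(n_e·A·C_max)²).
n_e·A·C_max = 0.22 × 21 × 2.9 = 13.40 kg/m.
D = 110²/(4π × 220 × 13.40²) = 0.0244 m²/day.

0.0244 m²/day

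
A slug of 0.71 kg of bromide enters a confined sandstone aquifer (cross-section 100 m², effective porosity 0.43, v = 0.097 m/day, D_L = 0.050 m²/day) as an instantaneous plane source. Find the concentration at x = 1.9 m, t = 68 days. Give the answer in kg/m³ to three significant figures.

For an instantaneous plane source, C(x,t) = M/(n_e·A·√(4πDt)) · exp(−(x−vt)²/(4Dt)), with n_e·A the pore (flow) area.
Plume center vt = 0.097 × 68 = 6.596 m, so the well at 1.9 m is 4.696 m upgradient of the peak.
√(4πDt) = 6.536 m, giving peak height M/(n_e·A·√(4πDt)) = 0.71/(0.43 × 100 × 6.536) = 0.002526 kg/m³.
(x−vt)²/(4Dt) = (-4.696)²/(4 × 0.050 × 68) = 1.622; exp(−1.622) = 0.1975.
C = 0.002526 × 0.1975 = 0.000499 kg/m³.

0.000499 kg/m³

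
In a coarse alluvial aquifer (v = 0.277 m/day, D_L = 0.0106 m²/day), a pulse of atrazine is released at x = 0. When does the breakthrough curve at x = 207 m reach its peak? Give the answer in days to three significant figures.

For the 1D instantaneous-source solution, setting ∂C/∂t = 0 at fixed x gives v²t² + 2Dt − x² = 0, so t = (√(D² + v²x²) − D)/v².
√(D² + v²x²) = √(0.0106² + 0.277² × 207²) = 57.34; v² = 0.076729.
t = (57.34 − 0.0106)/0.076729 = 747 days (vs. the pure-advection estimate x/v = 747 d).

747 days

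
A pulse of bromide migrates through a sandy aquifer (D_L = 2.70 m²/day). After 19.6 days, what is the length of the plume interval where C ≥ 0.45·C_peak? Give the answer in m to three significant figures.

26.0 m

The plume is Gaussian with σ = √(2Dt) = √(2 × 2.70 × 19.6) = 10.29 m.
C/C_peak = exp(−Δx²/(2σ²)) = 0.45 ⇒ Δx = σ·√(−2 ln 0.45) = 10.29 × 1.264 = 13.01 m.
Width = 2Δx = 26.0 m.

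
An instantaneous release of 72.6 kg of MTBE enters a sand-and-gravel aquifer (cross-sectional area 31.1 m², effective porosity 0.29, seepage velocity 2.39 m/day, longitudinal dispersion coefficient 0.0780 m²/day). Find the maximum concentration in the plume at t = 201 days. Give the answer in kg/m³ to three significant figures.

The peak of an instantaneous 1D plume sits at x = vt; there the Gaussian factor is 1 and C_max = M/(n_e·A·√(4πDt)), where n_e·A is the pore area the mass is dissolved in.
√(4πDt) = √(4π × 0.0780 × 201) = 14.04 m, so C_max = 72.6/(0.29 × 31.1 × 14.04) = 0.573 kg/m³.

0.573 kg/m³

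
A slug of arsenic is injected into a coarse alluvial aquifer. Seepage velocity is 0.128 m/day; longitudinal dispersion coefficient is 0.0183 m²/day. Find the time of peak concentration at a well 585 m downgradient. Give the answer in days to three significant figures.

4570 days

For the 1D instantaneous-source solution, setting ∂C/∂t = 0 at fixed x gives v²t² + 2Dt − x² = 0, so t = (√(D² + v²x²) − D)/v².
√(D² + v²x²) = √(0.0183² + 0.128² × 585²) = 74.88; v² = 0.016384.
t = (74.88 − 0.0183)/0.016384 = 4570 days (vs. the pure-advection estimate x/v = 4570 d).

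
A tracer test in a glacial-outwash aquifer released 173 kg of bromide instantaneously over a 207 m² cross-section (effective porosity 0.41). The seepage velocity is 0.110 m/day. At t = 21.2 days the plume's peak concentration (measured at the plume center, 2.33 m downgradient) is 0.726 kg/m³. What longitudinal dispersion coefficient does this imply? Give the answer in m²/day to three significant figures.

0.0296 m²/day

At the plume center C_max = M/(n_e·A·√(4πDt)), so D = M²/(4πt·(n_e·A·C_max)²).
n_e·A·C_max = 0.41 × 207 × 0.726 = 61.62 kg/m.
D = 173²/(4π × 21.2 × 61.62²) = 0.0296 m²/day.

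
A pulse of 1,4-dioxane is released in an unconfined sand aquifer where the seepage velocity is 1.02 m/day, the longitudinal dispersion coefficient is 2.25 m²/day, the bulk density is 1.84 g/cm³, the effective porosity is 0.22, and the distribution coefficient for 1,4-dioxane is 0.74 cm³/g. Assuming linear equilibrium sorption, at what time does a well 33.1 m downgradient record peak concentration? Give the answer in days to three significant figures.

218 days

Retardation factor R = 1 + ρ_b·K_d/n = 1 + 1.84 × 0.74/0.22 = 7.189.
Sorption retards both mechanisms: v_R = v/R = 0.1419 m/day, D_R = D/R = 0.3130 m²/day.
Peak time from v_R²t² + 2D_R t − x² = 0: t = (√(D_R² + v_R²x²) − D_R)/v_R².
√(D_R² + v_R²x²) = √(0.3130² + 0.1419² × 33.1²) = 4.707; v_R² = 0.02014.
t = (4.707 − 0.3130)/0.02014 = 218 days.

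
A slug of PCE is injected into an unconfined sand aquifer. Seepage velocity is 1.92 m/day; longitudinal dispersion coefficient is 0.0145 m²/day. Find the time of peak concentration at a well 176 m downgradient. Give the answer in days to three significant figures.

91.7 days

For the 1D instantaneous-source solution, setting ∂C/∂t = 0 at fixed x gives v²t² + 2Dt − x² = 0, so t = (√(D² + v²x²) − D)/v².
√(D² + v²x²) = √(0.0145² + 1.92² × 176²) = 337.9; v² = 3.6864.
t = (337.9 − 0.0145)/3.6864 = 91.7 days (vs. the pure-advection estimate x/v = 91.7 d).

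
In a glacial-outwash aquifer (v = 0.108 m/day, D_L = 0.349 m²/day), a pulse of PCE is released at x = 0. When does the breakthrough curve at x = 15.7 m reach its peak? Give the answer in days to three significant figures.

118 days

For the 1D instantaneous-source solution, setting ∂C/∂t = 0 at fixed x gives v²t² + 2Dt − x² = 0, so t = (√(D² + v²x²) − D)/v².
√(D² + v²x²) = √(0.349² + 0.108² × 15.7²) = 1.731; v² = 0.011664.
t = (1.731 − 0.349)/0.011664 = 118 days (vs. the pure-advection estimate x/v = 145 d).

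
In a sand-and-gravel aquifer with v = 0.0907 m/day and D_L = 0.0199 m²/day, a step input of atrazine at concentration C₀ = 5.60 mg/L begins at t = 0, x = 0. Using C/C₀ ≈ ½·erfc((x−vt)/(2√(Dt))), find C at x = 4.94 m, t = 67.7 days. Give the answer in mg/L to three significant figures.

4.30 mg/L

For a continuous step input, C/C₀ ≈ ½·erfc((x−vt)/(2√(Dt))).
vt = 0.0907 × 67.7 = 6.14039 m and 2√(Dt) = 2√(0.0199 × 67.7) = 2.321 m.
Argument (x−vt)/(2√(Dt)) = (4.94 − 6.14039)/2.321 = -0.5172; ½·erfc(-0.5172) = 0.7677.
C = 5.60 × 0.7677 = 4.30 mg/L.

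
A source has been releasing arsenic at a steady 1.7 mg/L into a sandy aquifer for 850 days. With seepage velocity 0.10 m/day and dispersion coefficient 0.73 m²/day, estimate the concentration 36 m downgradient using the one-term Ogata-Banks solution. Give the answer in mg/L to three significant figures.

For a continuous step input, C/C₀ ≈ ½·erfc((x−vt)/(2√(Dt))).
vt = 0.10 × 850 = 85 m and 2√(Dt) = 2√(0.73 × 850) = 49.82 m.
Argument (x−vt)/(2√(Dt)) = (36 − 85)/49.82 = -0.9835; ½·erfc(-0.9835) = 0.9179.
C = 1.7 × 0.9179 = 1.56 mg/L.

1.56 mg/L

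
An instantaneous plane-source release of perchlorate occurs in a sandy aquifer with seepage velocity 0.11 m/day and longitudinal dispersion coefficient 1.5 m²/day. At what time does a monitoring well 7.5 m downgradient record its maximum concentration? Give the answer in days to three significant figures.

For the 1D instantaneous-source solution, setting ∂C/∂t = 0 at fixed x gives v²t² + 2Dt − x² = 0, so t = (√(D² + v²x²) − D)/v².
√(D² + v²x²) = √(1.5² + 0.11² × 7.5²) = 1.712; v² = 0.0121.
t = (1.712 − 1.5)/0.0121 = 17.5 days (vs. the pure-advection estimate x/v = 68.2 d).

17.5 days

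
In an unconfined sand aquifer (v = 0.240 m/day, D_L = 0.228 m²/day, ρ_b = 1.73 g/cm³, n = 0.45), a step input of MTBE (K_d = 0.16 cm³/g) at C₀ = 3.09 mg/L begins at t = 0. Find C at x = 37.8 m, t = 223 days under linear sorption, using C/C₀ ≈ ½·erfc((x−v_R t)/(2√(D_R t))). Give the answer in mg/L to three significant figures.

Retardation factor R = 1 + ρ_b·K_d/n = 1 + 1.73 × 0.16/0.45 = 1.615.
Sorption retards both mechanisms: v_R = v/R = 0.1486 m/day, D_R = D/R = 0.1412 m²/day.
v_R·t = 0.1486 × 223 = 33.1378 m; 2√(D_R t) = 11.22 m; argument = (37.8 − 33.1378)/11.22 = 0.4155.
C = C₀ × ½·erfc(0.4155) = 3.09 × 0.2784 = 0.860 mg/L.

0.860 mg/L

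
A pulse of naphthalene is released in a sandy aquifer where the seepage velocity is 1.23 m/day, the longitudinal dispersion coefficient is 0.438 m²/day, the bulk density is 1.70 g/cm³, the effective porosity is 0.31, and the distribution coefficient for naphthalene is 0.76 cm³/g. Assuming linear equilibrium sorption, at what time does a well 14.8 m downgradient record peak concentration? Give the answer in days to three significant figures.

Retardation factor R = 1 + ρ_b·K_d/n = 1 + 1.70 × 0.76/0.31 = 5.168.
Sorption retards both mechanisms: v_R = v/R = 0.2380 m/day, D_R = D/R = 0.08475 m²/day.
Peak time from v_R²t² + 2D_R t − x² = 0: t = (√(D_R² + v_R²x²) − D_R)/v_R².
√(D_R² + v_R²x²) = √(0.08475² + 0.2380² × 14.8²) = 3.523; v_R² = 0.05664.
t = (3.523 − 0.08475)/0.05664 = 60.7 days.

60.7 days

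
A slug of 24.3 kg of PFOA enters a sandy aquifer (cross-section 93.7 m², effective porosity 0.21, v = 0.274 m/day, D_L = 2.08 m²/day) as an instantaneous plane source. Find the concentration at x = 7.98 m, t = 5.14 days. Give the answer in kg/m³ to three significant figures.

For an instantaneous plane source, C(x,t) = M/(n_e·A·√(4πDt)) · exp(−(x−vt)²/(4Dt)), with n_e·A the pore (flow) area.
Plume center vt = 0.274 × 5.14 = 1.40836 m, so the well at 7.98 m is 6.57164 m downgradient of the peak.
√(4πDt) = 11.59 m, giving peak height M/(n_e·A·√(4πDt)) = 24.3/(0.21 × 93.7 × 11.59) = 0.1066 kg/m³.
(x−vt)²/(4Dt) = (6.57164)²/(4 × 2.08 × 5.14) = 1.010; exp(−1.010) = 0.3642.
C = 0.1066 × 0.3642 = 0.0388 kg/m³.

0.0388 kg/m³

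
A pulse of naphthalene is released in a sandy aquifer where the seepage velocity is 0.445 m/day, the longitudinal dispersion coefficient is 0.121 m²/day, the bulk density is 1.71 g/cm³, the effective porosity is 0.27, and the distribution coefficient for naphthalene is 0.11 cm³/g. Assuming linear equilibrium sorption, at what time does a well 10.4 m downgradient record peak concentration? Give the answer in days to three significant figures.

38.6 days

Retardation factor R = 1 + ρ_b·K_d/n = 1 + 1.71 × 0.11/0.27 = 1.697.
Sorption retards both mechanisms: v_R = v/R = 0.2622 m/day, D_R = D/R = 0.07130 m²/day.
Peak time from v_R²t² + 2D_R t − x² = 0: t = (√(D_R² + v_R²x²) − D_R)/v_R².
√(D_R² + v_R²x²) = √(0.07130² + 0.2622² × 10.4²) = 2.728; v_R² = 0.06875.
t = (2.728 − 0.07130)/0.06875 = 38.6 days.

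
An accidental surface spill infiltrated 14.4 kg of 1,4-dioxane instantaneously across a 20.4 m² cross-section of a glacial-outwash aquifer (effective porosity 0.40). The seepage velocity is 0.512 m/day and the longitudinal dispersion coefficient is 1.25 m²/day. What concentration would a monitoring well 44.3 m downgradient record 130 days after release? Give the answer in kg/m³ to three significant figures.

For an instantaneous plane source, C(x,t) = M/(n_e·A·√(4πDt)) · exp(−(x−vt)²/(4Dt)), with n_e·A the pore (flow) area.
Plume center vt = 0.512 × 130 = 66.56 m, so the well at 44.3 m is 22.26 m upgradient of the peak.
√(4πDt) = 45.19 m, giving peak height M/(n_e·A·√(4πDt)) = 14.4/(0.40 × 20.4 × 45.19) = 0.03905 kg/m³.
(x−vt)²/(4Dt) = (-22.26)²/(4 × 1.25 × 130) = 0.7623; exp(−0.7623) = 0.4666.
C = 0.03905 × 0.4666 = 0.0182 kg/m³.

0.0182 kg/m³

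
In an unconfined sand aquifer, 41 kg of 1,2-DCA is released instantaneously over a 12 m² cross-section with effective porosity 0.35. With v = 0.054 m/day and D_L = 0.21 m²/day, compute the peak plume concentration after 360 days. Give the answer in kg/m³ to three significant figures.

0.317 kg/m³

The peak of an instantaneous 1D plume sits at x = vt; there the Gaussian factor is 1 and C_max = M/(n_e·A·√(4πDt)), where n_e·A is the pore area the mass is dissolved in.
√(4πDt) = √(4π × 0.21 × 360) = 30.82 m, so C_max = 41/(0.35 × 12 × 30.82) = 0.317 kg/m³.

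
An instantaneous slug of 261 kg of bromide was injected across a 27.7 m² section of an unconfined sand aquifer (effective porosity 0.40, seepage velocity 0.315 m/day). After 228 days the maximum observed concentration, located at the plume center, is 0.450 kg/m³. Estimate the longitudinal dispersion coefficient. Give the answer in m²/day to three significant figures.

0.956 m²/day

At the plume center C_max = M/(n_e·A·√(4πDt)), so D = M²/(4πt·(n_e·A·C_max)²).
n_e·A·C_max = 0.40 × 27.7 × 0.450 = 4.986 kg/m.
D = 261²/(4π × 228 × 4.986²) = 0.956 m²/day.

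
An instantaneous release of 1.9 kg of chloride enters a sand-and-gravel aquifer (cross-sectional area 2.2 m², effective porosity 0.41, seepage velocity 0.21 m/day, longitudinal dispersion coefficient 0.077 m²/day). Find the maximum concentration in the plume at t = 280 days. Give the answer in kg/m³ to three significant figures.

The peak of an instantaneous 1D plume sits at x = vt; there the Gaussian factor is 1 and C_max = M/(n_e·A·√(4πDt)), where n_e·A is the pore area the mass is dissolved in.
√(4πDt) = √(4π × 0.077 × 280) = 16.46 m, so C_max = 1.9/(0.41 × 2.2 × 16.46) = 0.128 kg/m³.

0.128 kg/m³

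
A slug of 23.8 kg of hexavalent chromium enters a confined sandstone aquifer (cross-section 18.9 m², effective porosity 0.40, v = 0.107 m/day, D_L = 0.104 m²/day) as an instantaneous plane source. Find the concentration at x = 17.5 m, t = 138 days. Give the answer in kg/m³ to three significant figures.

0.206 kg/m³

For an instantaneous plane source, C(x,t) = M/(n_e·A·√(4πDt)) · exp(−(x−vt)²/(4Dt)), with n_e·A the pore (flow) area.
Plume center vt = 0.107 × 138 = 14.766 m, so the well at 17.5 m is 2.734 m downgradient of the peak.
√(4πDt) = 13.43 m, giving peak height M/(n_e·A·√(4πDt)) = 23.8/(0.40 × 18.9 × 13.43) = 0.2344 kg/m³.
(x−vt)²/(4Dt) = (2.734)²/(4 × 0.104 × 138) = 0.1302; exp(−0.1302) = 0.8779.
C = 0.2344 × 0.8779 = 0.206 kg/m³.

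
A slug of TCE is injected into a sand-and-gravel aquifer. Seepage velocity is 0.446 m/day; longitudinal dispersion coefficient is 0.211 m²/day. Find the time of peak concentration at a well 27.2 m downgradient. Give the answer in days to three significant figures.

For the 1D instantaneous-source solution, setting ∂C/∂t = 0 at fixed x gives v²t² + 2Dt − x² = 0, so t = (√(D² + v²x²) − D)/v².
√(D² + v²x²) = √(0.211² + 0.446² × 27.2²) = 12.13; v² = 0.198916.
t = (12.13 − 0.211)/0.198916 = 59.9 days (vs. the pure-advection estimate x/v = 61.0 d).

59.9 days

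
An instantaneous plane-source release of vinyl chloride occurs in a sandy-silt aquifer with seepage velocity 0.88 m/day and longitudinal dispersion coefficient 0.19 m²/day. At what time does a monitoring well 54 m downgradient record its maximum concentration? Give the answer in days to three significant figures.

61.1 days

For the 1D instantaneous-source solution, setting ∂C/∂t = 0 at fixed x gives v²t² + 2Dt − x² = 0, so t = (√(D² + v²x²) − D)/v².
√(D² + v²x²) = √(0.19² + 0.88² × 54²) = 47.52; v² = 0.7744.
t = (47.52 − 0.19)/0.7744 = 61.1 days (vs. the pure-advection estimate x/v = 61.4 d).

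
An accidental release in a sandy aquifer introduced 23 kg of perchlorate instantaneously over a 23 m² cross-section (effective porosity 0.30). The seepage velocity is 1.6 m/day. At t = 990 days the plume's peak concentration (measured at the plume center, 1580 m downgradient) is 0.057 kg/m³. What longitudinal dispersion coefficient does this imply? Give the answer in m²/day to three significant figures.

At the plume center C_max = M/(n_e·A·√(4πDt)), so D = M²/(4πt·(n_e·A·C_max)²).
n_e·A·C_max = 0.30 × 23 × 0.057 = 0.3933 kg/m.
D = 23²/(4π × 990 × 0.3933²) = 0.275 m²/day.

0.275 m²/day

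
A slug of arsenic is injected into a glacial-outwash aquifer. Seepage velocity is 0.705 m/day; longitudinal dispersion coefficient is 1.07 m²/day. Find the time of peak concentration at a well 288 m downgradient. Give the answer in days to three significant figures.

406 days

For the 1D instantaneous-source solution, setting ∂C/∂t = 0 at fixed x gives v²t² + 2Dt − x² = 0, so t = (√(D² + v²x²) − D)/v².
√(D² + v²x²) = √(1.07² + 0.705² × 288²) = 203.0; v² = 0.497025.
t = (203.0 − 1.07)/0.497025 = 406 days (vs. the pure-advection estimate x/v = 409 d).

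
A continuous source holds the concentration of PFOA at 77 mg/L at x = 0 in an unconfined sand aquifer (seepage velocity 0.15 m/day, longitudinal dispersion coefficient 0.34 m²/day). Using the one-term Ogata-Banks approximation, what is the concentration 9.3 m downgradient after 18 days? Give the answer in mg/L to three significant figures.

2.28 mg/L

For a continuous step input, C/C₀ ≈ ½·erfc((x−vt)/(2√(Dt))).
vt = 0.15 × 18 = 2.7 m and 2√(Dt) = 2√(0.34 × 18) = 4.948 m.
Argument (x−vt)/(2√(Dt)) = (9.3 − 2.7)/4.948 = 1.334; ½·erfc(1.334) = 0.02961.
C = 77 × 0.02961 = 2.28 mg/L.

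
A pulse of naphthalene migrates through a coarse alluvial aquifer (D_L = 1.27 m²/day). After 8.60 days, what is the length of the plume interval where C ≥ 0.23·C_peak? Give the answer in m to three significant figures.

16.0 m

The plume is Gaussian with σ = √(2Dt) = √(2 × 1.27 × 8.60) = 4.674 m.
C/C_peak = exp(−Δx²/(2σ²)) = 0.23 ⇒ Δx = σ·√(−2 ln 0.23) = 4.674 × 1.714 = 8.011 m.
Width = 2Δx = 16.0 m.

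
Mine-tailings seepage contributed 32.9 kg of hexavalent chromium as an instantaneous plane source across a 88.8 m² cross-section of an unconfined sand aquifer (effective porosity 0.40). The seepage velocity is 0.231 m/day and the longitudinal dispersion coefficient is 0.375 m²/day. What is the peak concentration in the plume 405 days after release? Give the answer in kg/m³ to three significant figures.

0.0212 kg/m³

The peak of an instantaneous 1D plume sits at x = vt; there the Gaussian factor is 1 and C_max = M/(n_e·A·√(4πDt)), where n_e·A is the pore area the mass is dissolved in.
√(4πDt) = √(4π × 0.375 × 405) = 43.69 m, so C_max = 32.9/(0.40 × 88.8 × 43.69) = 0.0212 kg/m³.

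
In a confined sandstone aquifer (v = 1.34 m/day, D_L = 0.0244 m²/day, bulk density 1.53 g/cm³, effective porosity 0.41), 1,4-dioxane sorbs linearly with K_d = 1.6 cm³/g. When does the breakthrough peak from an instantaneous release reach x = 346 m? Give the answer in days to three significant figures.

1800 days

Retardation factor R = 1 + ρ_b·K_d/n = 1 + 1.53 × 1.6/0.41 = 6.971.
Sorption retards both mechanisms: v_R = v/R = 0.1922 m/day, D_R = D/R = 0.003500 m²/day.
Peak time from v_R²t² + 2D_R t − x² = 0: t = (√(D_R² + v_R²x²) − D_R)/v_R².
√(D_R² + v_R²x²) = √(0.003500² + 0.1922² × 346²) = 66.50; v_R² = 0.03694.
t = (66.50 − 0.003500)/0.03694 = 1800 days.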